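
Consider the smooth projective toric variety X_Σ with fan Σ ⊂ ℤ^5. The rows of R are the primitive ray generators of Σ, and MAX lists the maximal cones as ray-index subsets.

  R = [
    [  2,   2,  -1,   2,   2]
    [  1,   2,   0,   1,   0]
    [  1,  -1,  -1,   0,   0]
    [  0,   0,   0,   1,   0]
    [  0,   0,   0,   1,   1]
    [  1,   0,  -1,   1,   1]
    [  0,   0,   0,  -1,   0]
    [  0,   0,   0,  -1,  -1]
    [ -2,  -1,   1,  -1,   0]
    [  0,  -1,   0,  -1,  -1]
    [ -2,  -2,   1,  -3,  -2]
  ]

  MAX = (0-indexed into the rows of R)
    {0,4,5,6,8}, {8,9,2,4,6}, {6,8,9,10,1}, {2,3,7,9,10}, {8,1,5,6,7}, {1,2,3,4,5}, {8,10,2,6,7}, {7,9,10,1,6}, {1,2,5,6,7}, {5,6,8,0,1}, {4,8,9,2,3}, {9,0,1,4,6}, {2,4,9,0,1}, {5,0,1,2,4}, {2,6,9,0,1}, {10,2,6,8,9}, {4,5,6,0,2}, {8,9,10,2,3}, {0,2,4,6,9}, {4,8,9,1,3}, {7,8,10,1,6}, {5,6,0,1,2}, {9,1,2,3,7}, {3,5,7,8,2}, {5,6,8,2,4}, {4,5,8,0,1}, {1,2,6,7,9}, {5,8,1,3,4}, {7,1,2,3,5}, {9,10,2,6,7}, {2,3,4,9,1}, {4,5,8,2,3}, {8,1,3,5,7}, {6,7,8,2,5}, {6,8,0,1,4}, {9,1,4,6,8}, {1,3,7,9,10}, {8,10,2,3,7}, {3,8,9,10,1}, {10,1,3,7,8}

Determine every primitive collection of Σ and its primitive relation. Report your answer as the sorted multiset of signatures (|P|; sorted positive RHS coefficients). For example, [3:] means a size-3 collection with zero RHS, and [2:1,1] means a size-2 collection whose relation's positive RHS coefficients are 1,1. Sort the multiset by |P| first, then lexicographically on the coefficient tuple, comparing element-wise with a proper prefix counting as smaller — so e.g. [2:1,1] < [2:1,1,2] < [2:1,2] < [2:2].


Minimal non-faces — 15 found among 11 rays, 40 max cones:

  • {3,6}:  v_{3} + v_{6} = 0  so sig = [2:]
  • {4,7}:  v_{4} + v_{7} = 0  so sig = [2:]
  • {0,10}:  v_{0} + v_{10} = v_{6}  so sig = [2:1]
  • {5,9}:  v_{5} + v_{9} = v_{2}  so sig = [2:1]
  • {4,10}:  v_{4} + v_{10} = v_{8} + v_{9}  so sig = [2:1,1]
  • {0,3}:  v_{0} + v_{3} = v_{1} + v_{4} + v_{5}  so sig = [2:1,1,1]
  • {0,7}:  v_{0} + v_{7} = v_{1} + v_{5} + v_{6}  so sig = [2:1,1,1]
  • {5,10}:  v_{5} + v_{10} = v_{2} + v_{7} + v_{8}  so sig = [2:1,1,1]
  • {1,2,8}:  v_{1} + v_{2} + v_{8} = 0  so sig = [3:]
  • {7,8,9}:  v_{7} + v_{8} + v_{9} = v_{10}  so sig = [3:1]
  • {0,8,9}:  v_{0} + v_{8} + v_{9} = v_{4} + v_{6}  so sig = [3:1,1]
  • {1,2,10}:  v_{1} + v_{2} + v_{10} = v_{7} + v_{9}  so sig = [3:1,1]
  • {0,2,8}:  v_{0} + v_{2} + v_{8} = v_{4} + v_{5} + v_{6}  so sig = [3:1,1,1]
  • {1,4,5,6}:  v_{1} + v_{4} + v_{5} + v_{6} = v_{0}  so sig = [4:1]
  • {1,2,4,6}:  v_{1} + v_{2} + v_{4} + v_{6} = v_{0} + v_{9}  so sig = [4:1,1]

Sorted signature multiset PRS(X):
{ [2:] ×2,  [2:1] ×2,  [2:1,1],  [2:1,1,1] ×3,  [3:],  [3:1],  [3:1,1] ×2,  [3:1,1,1],  [4:1],  [4:1,1] }


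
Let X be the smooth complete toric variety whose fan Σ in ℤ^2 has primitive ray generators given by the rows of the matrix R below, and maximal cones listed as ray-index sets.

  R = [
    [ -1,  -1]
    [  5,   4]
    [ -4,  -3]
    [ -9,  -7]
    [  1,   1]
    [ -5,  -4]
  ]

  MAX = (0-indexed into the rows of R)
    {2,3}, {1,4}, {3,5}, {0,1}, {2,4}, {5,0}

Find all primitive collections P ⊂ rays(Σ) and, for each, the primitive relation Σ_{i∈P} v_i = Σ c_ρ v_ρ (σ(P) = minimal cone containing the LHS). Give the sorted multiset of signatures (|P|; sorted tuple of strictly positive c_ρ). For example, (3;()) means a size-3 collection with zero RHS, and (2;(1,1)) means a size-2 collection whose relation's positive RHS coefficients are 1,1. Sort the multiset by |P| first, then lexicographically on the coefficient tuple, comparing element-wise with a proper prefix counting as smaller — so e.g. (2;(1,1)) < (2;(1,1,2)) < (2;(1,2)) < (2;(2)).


|primitive collections| = 9. Relations:

  P={0,4}:  v_{0} + v_{4} = 0 — sig = (2;())
  P={1,5}:  v_{1} + v_{5} = 0 — sig = (2;())
  P={0,2}:  v_{0} + v_{2} = v_{5} — sig = (2;(1))
  P={1,2}:  v_{1} + v_{2} = v_{4} — sig = (2;(1))
  P={1,3}:  v_{1} + v_{3} = v_{2} — sig = (2;(1))
  P={2,5}:  v_{2} + v_{5} = v_{3} — sig = (2;(1))
  P={4,5}:  v_{4} + v_{5} = v_{2} — sig = (2;(1))
  P={0,3}:  v_{0} + v_{3} = 2·v_{5} — sig = (2;(2))
  P={3,4}:  v_{3} + v_{4} = 2·v_{2} — sig = (2;(2))

Sorted signature multiset PRS(X):
    (2;())
    (2;())
    (2;(1))
    (2;(1))
    (2;(1))
    (2;(1))
    (2;(1))
    (2;(2))
    (2;(2))


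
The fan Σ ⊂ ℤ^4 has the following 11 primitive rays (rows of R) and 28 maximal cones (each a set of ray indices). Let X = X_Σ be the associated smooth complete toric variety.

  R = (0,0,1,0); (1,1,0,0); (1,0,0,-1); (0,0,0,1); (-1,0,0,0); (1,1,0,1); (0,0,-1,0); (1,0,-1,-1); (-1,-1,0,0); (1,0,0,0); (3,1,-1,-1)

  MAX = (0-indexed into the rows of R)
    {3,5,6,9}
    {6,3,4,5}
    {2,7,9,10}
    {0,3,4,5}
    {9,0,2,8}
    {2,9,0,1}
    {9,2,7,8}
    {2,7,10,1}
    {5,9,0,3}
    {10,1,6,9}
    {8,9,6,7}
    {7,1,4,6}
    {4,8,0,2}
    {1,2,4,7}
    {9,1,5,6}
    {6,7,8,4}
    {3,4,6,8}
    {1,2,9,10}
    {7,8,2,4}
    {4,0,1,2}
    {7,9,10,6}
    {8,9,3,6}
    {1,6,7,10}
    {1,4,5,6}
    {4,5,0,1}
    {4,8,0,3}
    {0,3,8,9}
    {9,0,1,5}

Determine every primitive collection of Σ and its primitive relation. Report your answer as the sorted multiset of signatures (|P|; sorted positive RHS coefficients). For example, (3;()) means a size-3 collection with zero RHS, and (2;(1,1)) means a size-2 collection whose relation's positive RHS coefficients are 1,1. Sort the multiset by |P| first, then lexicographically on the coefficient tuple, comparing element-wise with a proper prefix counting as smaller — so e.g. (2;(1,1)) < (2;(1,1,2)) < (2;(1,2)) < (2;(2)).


Σ has 17 primitive collections:

  {0,6}:  v_{0} + v_{6} = 0  ⇒ sig = (2;())
  {1,8}:  v_{1} + v_{8} = 0  ⇒ sig = (2;())
  {4,9}:  v_{4} + v_{9} = 0  ⇒ sig = (2;())
  {0,7}:  v_{0} + v_{7} = v_{2}  ⇒ sig = (2;(1))
  {1,3}:  v_{1} + v_{3} = v_{5}  ⇒ sig = (2;(1))
  {2,3}:  v_{2} + v_{3} = v_{9}  ⇒ sig = (2;(1))
  {2,6}:  v_{2} + v_{6} = v_{7}  ⇒ sig = (2;(1))
  {5,8}:  v_{5} + v_{8} = v_{3}  ⇒ sig = (2;(1))
  {2,5}:  v_{2} + v_{5} = v_{1} + v_{9}  ⇒ sig = (2;(1,1))
  {3,7}:  v_{3} + v_{7} = v_{6} + v_{9}  ⇒ sig = (2;(1,1))
  {4,10}:  v_{4} + v_{10} = v_{1} + v_{7}  ⇒ sig = (2;(1,1))
  {8,10}:  v_{8} + v_{10} = v_{7} + v_{9}  ⇒ sig = (2;(1,1))
  {0,10}:  v_{0} + v_{10} = v_{1} + v_{2} + v_{9}  ⇒ sig = (2;(1,1,1))
  {5,7}:  v_{5} + v_{7} = v_{1} + v_{6} + v_{9}  ⇒ sig = (2;(1,1,1))
  {3,10}:  v_{3} + v_{10} = v_{1} + v_{6} + 2·v_{9}  ⇒ sig = (2;(1,1,2))
  {5,10}:  v_{5} + v_{10} = 2·v_{1} + v_{6} + 2·v_{9}  ⇒ sig = (2;(1,2,2))
  {1,7,9}:  v_{1} + v_{7} + v_{9} = v_{10}  ⇒ sig = (3;(1))

Sorted signature multiset PRS(X):
[(2;()), (2;()), (2;()), (2;(1)), (2;(1)), (2;(1)), (2;(1)), (2;(1)), (2;(1,1)), (2;(1,1)), (2;(1,1)), (2;(1,1)), (2;(1,1,1)), (2;(1,1,1)), (2;(1,1,2)), (2;(1,2,2)), (3;(1))]


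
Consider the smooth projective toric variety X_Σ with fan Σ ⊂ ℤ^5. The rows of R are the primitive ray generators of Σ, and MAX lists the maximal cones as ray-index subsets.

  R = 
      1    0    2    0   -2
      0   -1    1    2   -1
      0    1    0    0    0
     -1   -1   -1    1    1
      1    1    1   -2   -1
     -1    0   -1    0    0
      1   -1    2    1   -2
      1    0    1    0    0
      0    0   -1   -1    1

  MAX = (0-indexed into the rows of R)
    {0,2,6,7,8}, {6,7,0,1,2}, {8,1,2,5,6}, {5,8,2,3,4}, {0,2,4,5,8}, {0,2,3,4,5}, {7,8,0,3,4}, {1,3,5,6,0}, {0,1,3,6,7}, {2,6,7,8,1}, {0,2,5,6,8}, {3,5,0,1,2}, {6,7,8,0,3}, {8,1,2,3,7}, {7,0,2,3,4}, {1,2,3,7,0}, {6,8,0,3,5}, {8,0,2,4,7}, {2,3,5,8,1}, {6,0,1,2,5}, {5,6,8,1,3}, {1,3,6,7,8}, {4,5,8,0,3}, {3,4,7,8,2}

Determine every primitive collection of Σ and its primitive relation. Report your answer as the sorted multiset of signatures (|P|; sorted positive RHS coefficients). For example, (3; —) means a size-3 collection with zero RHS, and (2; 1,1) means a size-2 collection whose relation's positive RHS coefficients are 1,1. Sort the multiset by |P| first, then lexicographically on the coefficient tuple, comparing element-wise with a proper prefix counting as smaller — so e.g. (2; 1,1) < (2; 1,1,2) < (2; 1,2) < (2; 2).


The 6 primitive collections of Σ (r=9, n=5):

  • {5,7}:  v_{5} + v_{7} = 0 ; sig = (2; —)
  • {1,4}:  v_{1} + v_{4} = v_{0} ; sig = (2; 1)
  • {4,6}:  v_{4} + v_{6} = 2·v_{0} + v_{8} ; sig = (2; 1,2)
  • {0,1,8}:  v_{0} + v_{1} + v_{8} = v_{6} ; sig = (3; 1)
  • {2,3,6}:  v_{2} + v_{3} + v_{6} = v_{1} ; sig = (3; 1)
  • {0,2,3,8}:  v_{0} + v_{2} + v_{3} + v_{8} = 0 ; sig = (4; —)

Sorted signature multiset PRS(X):
    (2; —)
    (2; 1)
    (2; 1,2)
    (3; 1)
    (3; 1)
    (4; —)


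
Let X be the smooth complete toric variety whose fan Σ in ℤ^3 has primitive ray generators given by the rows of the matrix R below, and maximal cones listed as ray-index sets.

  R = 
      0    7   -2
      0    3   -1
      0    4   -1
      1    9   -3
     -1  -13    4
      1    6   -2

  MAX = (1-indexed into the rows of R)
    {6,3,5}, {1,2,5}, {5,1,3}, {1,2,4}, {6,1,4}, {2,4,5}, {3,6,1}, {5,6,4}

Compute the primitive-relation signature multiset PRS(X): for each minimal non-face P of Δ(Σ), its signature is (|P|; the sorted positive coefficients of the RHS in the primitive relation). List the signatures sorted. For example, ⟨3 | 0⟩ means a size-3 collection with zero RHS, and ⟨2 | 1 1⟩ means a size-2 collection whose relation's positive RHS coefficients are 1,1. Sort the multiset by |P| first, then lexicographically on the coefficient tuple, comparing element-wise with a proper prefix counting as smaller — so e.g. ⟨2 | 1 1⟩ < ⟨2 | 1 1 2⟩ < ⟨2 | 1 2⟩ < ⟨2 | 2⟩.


The 5 primitive collections of Σ (r=6, n=3):

  P={2,3}:  v_{2} + v_{3} = v_{1}  so sig = ⟨2 | 1⟩
  P={2,6}:  v_{2} + v_{6} = v_{4}  so sig = ⟨2 | 1⟩
  P={3,4}:  v_{3} + v_{4} = v_{1} + v_{6}  so sig = ⟨2 | 1 1⟩
  P={1,5,6}:  v_{1} + v_{5} + v_{6} = 0  so sig = ⟨3 | 0⟩
  P={1,4,5}:  v_{1} + v_{4} + v_{5} = v_{2}  so sig = ⟨3 | 1⟩

Signatures (|P|; sorted positive RHS coefficients), sorted:
    ⟨2 | 1⟩
    ⟨2 | 1⟩
    ⟨2 | 1 1⟩
    ⟨3 | 0⟩
    ⟨3 | 1⟩


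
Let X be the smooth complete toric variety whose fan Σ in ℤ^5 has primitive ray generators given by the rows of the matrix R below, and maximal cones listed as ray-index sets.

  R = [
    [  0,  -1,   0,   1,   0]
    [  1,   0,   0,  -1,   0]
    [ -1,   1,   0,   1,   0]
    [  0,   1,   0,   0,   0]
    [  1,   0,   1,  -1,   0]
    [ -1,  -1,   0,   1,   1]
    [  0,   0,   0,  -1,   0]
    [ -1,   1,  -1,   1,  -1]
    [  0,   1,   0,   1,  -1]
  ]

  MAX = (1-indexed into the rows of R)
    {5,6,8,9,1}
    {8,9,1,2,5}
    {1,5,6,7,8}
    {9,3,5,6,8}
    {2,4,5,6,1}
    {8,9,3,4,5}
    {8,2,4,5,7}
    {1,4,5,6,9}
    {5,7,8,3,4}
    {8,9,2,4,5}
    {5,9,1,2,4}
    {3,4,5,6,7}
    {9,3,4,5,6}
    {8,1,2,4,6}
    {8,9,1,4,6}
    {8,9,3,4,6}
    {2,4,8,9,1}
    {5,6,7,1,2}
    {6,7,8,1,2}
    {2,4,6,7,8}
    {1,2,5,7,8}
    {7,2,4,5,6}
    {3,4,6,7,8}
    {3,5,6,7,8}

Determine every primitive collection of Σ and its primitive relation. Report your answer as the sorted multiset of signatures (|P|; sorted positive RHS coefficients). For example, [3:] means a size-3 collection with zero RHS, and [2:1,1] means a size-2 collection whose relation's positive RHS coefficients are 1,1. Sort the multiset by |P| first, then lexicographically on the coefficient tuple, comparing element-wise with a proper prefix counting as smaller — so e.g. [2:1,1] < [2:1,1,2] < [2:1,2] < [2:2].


Σ has 8 primitive collections:

  P = {2,3}:  v_{2} + v_{3} = v_{4} — sig = [2:1]
  P = {1,3}:  v_{1} + v_{3} = v_{6} + v_{9} — sig = [2:1,1]
  P = {7,9}:  v_{7} + v_{9} = v_{5} + v_{8} — sig = [2:1,1]
  P = {1,4,7}:  v_{1} + v_{4} + v_{7} = 0 — sig = [3:]
  P = {2,6,9}:  v_{2} + v_{6} + v_{9} = v_{1} + v_{4} — sig = [3:1,1]
  P = {2,5,6,8}:  v_{2} + v_{5} + v_{6} + v_{8} = 0 — sig = [4:]
  P = {1,4,5,8}:  v_{1} + v_{4} + v_{5} + v_{8} = v_{9} — sig = [4:1]
  P = {4,5,6,8}:  v_{4} + v_{5} + v_{6} + v_{8} = v_{3} — sig = [4:1]

Signatures (|P|; sorted positive RHS coefficients), sorted:
    [2:1]
    [2:1,1]
    [2:1,1]
    [3:]
    [3:1,1]
    [4:]
    [4:1]
    [4:1]


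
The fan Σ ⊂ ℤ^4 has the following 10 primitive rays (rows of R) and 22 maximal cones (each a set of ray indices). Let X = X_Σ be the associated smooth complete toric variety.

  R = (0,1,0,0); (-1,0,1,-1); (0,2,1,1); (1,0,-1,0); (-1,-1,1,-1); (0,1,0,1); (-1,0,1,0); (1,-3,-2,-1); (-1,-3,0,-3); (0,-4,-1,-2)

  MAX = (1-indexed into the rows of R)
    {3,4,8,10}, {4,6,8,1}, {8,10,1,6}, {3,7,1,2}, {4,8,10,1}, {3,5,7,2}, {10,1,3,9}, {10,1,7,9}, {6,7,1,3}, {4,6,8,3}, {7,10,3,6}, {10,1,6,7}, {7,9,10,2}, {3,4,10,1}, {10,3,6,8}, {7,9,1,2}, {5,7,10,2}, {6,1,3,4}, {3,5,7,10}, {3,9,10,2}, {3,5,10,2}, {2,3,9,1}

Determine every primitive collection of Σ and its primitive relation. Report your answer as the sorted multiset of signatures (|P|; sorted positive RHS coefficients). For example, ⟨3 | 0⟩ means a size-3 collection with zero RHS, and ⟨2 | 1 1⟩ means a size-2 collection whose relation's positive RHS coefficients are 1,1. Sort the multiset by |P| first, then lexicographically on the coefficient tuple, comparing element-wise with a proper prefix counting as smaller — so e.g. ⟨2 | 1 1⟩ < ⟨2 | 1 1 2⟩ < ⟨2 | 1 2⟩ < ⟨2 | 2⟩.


20 minimal non-faces of Δ(Σ) (on 10 rays):

  {4,7}:  v_{4} + v_{7} = 0 ; sig = ⟨2 | 0⟩
  {1,5}:  v_{1} + v_{5} = v_{2} ; sig = ⟨2 | 1⟩
  {5,6}:  v_{5} + v_{6} = v_{7} ; sig = ⟨2 | 1⟩
  {5,8}:  v_{5} + v_{8} = v_{10} ; sig = ⟨2 | 1⟩
  {2,6}:  v_{2} + v_{6} = v_{1} + v_{7} ; sig = ⟨2 | 1 1⟩
  {2,8}:  v_{2} + v_{8} = v_{1} + v_{10} ; sig = ⟨2 | 1 1⟩
  {7,8}:  v_{7} + v_{8} = v_{6} + v_{10} ; sig = ⟨2 | 1 1⟩
  {4,5}:  v_{4} + v_{5} = v_{1} + v_{3} + v_{10} ; sig = ⟨2 | 1 1 1⟩
  {2,4}:  v_{2} + v_{4} = 2·v_{1} + v_{3} + v_{10} ; sig = ⟨2 | 1 1 2⟩
  {6,9}:  v_{6} + v_{9} = 2·v_{1} + v_{7} + v_{10} ; sig = ⟨2 | 1 1 2⟩
  {5,9}:  v_{5} + v_{9} = 2·v_{2} + v_{10} ; sig = ⟨2 | 1 2⟩
  {4,9}:  v_{4} + v_{9} = 3·v_{1} + v_{3} + 2·v_{10} ; sig = ⟨2 | 1 2 3⟩
  {8,9}:  v_{8} + v_{9} = 2·v_{1} + 2·v_{10} ; sig = ⟨2 | 2 2⟩
  {1,2,10}:  v_{1} + v_{2} + v_{10} = v_{9} ; sig = ⟨3 | 1⟩
  {1,3,8}:  v_{1} + v_{3} + v_{8} = v_{4} ; sig = ⟨3 | 1⟩
  {4,6,10}:  v_{4} + v_{6} + v_{10} = v_{8} ; sig = ⟨3 | 1⟩
  {3,7,9}:  v_{3} + v_{7} + v_{9} = v_{2} + v_{5} ; sig = ⟨3 | 1 1⟩
  {1,3,6,10}:  v_{1} + v_{3} + v_{6} + v_{10} = 0 ; sig = ⟨4 | 0⟩
  {1,3,7,10}:  v_{1} + v_{3} + v_{7} + v_{10} = v_{5} ; sig = ⟨4 | 1⟩
  {2,3,7,10}:  v_{2} + v_{3} + v_{7} + v_{10} = 2·v_{5} ; sig = ⟨4 | 2⟩

Hence PRS(X_Σ) =
{ ⟨2 | 0⟩,  ⟨2 | 1⟩ ×3,  ⟨2 | 1 1⟩ ×3,  ⟨2 | 1 1 1⟩,  ⟨2 | 1 1 2⟩ ×2,  ⟨2 | 1 2⟩,  ⟨2 | 1 2 3⟩,  ⟨2 | 2 2⟩,  ⟨3 | 1⟩ ×3,  ⟨3 | 1 1⟩,  ⟨4 | 0⟩,  ⟨4 | 1⟩,  ⟨4 | 2⟩ }


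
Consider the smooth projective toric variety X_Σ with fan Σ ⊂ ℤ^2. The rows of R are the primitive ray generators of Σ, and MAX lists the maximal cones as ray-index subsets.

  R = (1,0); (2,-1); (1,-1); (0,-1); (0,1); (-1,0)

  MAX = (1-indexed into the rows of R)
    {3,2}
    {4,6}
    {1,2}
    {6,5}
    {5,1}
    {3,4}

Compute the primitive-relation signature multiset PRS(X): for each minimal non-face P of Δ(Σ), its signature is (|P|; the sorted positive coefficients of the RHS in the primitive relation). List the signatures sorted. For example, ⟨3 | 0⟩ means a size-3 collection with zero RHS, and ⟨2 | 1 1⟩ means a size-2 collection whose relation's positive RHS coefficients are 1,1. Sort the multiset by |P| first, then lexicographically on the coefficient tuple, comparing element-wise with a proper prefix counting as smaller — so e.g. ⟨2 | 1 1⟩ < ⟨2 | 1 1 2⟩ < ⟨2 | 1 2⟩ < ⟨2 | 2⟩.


Δ(Σ) — 6 vertices, 9 min non-faces:

  P = {1,6}:  v_{1} + v_{6} = 0  ⟹  sig = ⟨2 | 0⟩
  P = {4,5}:  v_{4} + v_{5} = 0  ⟹  sig = ⟨2 | 0⟩
  P = {1,3}:  v_{1} + v_{3} = v_{2}  ⟹  sig = ⟨2 | 1⟩
  P = {1,4}:  v_{1} + v_{4} = v_{3}  ⟹  sig = ⟨2 | 1⟩
  P = {2,6}:  v_{2} + v_{6} = v_{3}  ⟹  sig = ⟨2 | 1⟩
  P = {3,5}:  v_{3} + v_{5} = v_{1}  ⟹  sig = ⟨2 | 1⟩
  P = {3,6}:  v_{3} + v_{6} = v_{4}  ⟹  sig = ⟨2 | 1⟩
  P = {2,4}:  v_{2} + v_{4} = 2·v_{3}  ⟹  sig = ⟨2 | 2⟩
  P = {2,5}:  v_{2} + v_{5} = 2·v_{1}  ⟹  sig = ⟨2 | 2⟩

Sorted signature multiset PRS(X):
    |P|=2: 9 collections, coeffs (), (), (1), (1), (1), (1), (1), (2), (2)


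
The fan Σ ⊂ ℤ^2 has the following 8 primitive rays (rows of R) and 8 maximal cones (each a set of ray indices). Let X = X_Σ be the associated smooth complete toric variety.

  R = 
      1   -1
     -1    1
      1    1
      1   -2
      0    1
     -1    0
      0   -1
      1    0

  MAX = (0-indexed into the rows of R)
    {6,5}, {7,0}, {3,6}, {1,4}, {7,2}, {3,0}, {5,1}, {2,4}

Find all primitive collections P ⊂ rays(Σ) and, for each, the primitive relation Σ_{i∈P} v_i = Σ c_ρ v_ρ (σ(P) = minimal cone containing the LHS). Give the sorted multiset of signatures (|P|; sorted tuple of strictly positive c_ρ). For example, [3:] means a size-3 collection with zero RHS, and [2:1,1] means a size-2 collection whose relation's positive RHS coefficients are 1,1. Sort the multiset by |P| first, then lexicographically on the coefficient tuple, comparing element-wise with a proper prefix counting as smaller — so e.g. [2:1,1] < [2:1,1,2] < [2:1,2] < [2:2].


|primitive collections| = 20. Relations:

  P = {0,1}:  v_{0} + v_{1} = 0  ⟹  sig = [2:]
  P = {4,6}:  v_{4} + v_{6} = 0  ⟹  sig = [2:]
  P = {5,7}:  v_{5} + v_{7} = 0  ⟹  sig = [2:]
  P = {0,4}:  v_{0} + v_{4} = v_{7}  ⟹  sig = [2:1]
  P = {0,5}:  v_{0} + v_{5} = v_{6}  ⟹  sig = [2:1]
  P = {0,6}:  v_{0} + v_{6} = v_{3}  ⟹  sig = [2:1]
  P = {1,3}:  v_{1} + v_{3} = v_{6}  ⟹  sig = [2:1]
  P = {1,6}:  v_{1} + v_{6} = v_{5}  ⟹  sig = [2:1]
  P = {1,7}:  v_{1} + v_{7} = v_{4}  ⟹  sig = [2:1]
  P = {2,5}:  v_{2} + v_{5} = v_{4}  ⟹  sig = [2:1]
  P = {2,6}:  v_{2} + v_{6} = v_{7}  ⟹  sig = [2:1]
  P = {3,4}:  v_{3} + v_{4} = v_{0}  ⟹  sig = [2:1]
  P = {4,5}:  v_{4} + v_{5} = v_{1}  ⟹  sig = [2:1]
  P = {4,7}:  v_{4} + v_{7} = v_{2}  ⟹  sig = [2:1]
  P = {6,7}:  v_{6} + v_{7} = v_{0}  ⟹  sig = [2:1]
  P = {2,3}:  v_{2} + v_{3} = v_{0} + v_{7}  ⟹  sig = [2:1,1]
  P = {0,2}:  v_{0} + v_{2} = 2·v_{7}  ⟹  sig = [2:2]
  P = {1,2}:  v_{1} + v_{2} = 2·v_{4}  ⟹  sig = [2:2]
  P = {3,5}:  v_{3} + v_{5} = 2·v_{6}  ⟹  sig = [2:2]
  P = {3,7}:  v_{3} + v_{7} = 2·v_{0}  ⟹  sig = [2:2]

so the primitive-relation signature multiset is
    [2:]
    [2:]
    [2:]
    [2:1]
    [2:1]
    [2:1]
    [2:1]
    [2:1]
    [2:1]
    [2:1]
    [2:1]
    [2:1]
    [2:1]
    [2:1]
    [2:1]
    [2:1,1]
    [2:2]
    [2:2]
    [2:2]
    [2:2]


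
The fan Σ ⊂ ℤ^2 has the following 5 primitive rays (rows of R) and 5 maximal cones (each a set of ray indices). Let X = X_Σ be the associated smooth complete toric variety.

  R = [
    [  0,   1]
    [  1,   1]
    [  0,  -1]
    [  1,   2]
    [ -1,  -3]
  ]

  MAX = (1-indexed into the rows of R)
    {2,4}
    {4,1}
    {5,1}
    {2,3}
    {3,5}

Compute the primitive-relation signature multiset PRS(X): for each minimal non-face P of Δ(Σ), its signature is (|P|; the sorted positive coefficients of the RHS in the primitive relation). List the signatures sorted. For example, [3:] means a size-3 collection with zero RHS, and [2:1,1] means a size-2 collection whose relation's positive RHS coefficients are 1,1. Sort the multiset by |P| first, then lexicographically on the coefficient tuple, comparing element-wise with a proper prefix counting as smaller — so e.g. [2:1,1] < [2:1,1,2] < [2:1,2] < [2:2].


Σ has 5 primitive collections:

  • {1,3}:  v_{1} + v_{3} = 0 — sig = [2:]
  • {1,2}:  v_{1} + v_{2} = v_{4} — sig = [2:1]
  • {3,4}:  v_{3} + v_{4} = v_{2} — sig = [2:1]
  • {4,5}:  v_{4} + v_{5} = v_{3} — sig = [2:1]
  • {2,5}:  v_{2} + v_{5} = 2·v_{3} — sig = [2:2]

Sorted signature multiset PRS(X):
[[2:], [2:1], [2:1], [2:1], [2:2]]


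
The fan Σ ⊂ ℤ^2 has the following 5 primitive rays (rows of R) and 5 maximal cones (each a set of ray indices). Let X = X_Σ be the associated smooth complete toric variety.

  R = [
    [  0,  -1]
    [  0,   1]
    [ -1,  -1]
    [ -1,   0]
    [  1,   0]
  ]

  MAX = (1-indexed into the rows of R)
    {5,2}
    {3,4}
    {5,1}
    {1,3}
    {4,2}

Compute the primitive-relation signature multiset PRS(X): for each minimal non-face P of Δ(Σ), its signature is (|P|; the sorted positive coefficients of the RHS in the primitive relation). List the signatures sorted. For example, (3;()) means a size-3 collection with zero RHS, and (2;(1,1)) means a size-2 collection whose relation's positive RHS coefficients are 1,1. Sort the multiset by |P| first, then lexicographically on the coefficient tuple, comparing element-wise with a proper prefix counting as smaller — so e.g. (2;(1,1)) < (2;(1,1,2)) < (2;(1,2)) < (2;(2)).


Σ has 5 primitive collections:

  • {1,2}:  v_{1} + v_{2} = 0 — sig = (2;())
  • {4,5}:  v_{4} + v_{5} = 0 — sig = (2;())
  • {1,4}:  v_{1} + v_{4} = v_{3} — sig = (2;(1))
  • {2,3}:  v_{2} + v_{3} = v_{4} — sig = (2;(1))
  • {3,5}:  v_{3} + v_{5} = v_{1} — sig = (2;(1))

Signatures (|P|; sorted positive RHS coefficients), sorted:
[(2;()), (2;()), (2;(1)), (2;(1)), (2;(1))]


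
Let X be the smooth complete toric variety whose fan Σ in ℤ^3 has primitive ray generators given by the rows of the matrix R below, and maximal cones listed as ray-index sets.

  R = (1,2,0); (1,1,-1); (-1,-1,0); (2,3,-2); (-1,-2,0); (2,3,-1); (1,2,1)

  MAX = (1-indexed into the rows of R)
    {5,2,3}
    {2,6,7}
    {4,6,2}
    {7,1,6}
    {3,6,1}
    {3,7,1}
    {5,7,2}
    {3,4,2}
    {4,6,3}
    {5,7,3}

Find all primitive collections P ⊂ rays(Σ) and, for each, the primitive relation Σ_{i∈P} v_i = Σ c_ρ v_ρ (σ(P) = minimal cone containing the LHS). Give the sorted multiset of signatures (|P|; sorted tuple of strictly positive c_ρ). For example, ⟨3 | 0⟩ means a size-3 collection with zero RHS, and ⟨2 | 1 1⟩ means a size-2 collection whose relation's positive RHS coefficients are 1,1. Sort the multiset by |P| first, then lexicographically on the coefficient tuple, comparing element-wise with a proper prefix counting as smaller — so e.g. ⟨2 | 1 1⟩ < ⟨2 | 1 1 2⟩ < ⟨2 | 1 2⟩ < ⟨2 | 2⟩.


Δ(Σ) — 7 vertices, 9 min non-faces:

  P={1,5}:  v_{1} + v_{5} = 0 — sig = ⟨2 | 0⟩
  P={1,2}:  v_{1} + v_{2} = v_{6} — sig = ⟨2 | 1⟩
  P={5,6}:  v_{5} + v_{6} = v_{2} — sig = ⟨2 | 1⟩
  P={4,7}:  v_{4} + v_{7} = v_{1} + v_{6} — sig = ⟨2 | 1 1⟩
  P={1,4}:  v_{1} + v_{4} = v_{3} + 2·v_{6} — sig = ⟨2 | 1 2⟩
  P={4,5}:  v_{4} + v_{5} = 2·v_{2} + v_{3} — sig = ⟨2 | 1 2⟩
  P={2,3,6}:  v_{2} + v_{3} + v_{6} = v_{4} — sig = ⟨3 | 1⟩
  P={2,3,7}:  v_{2} + v_{3} + v_{7} = v_{1} — sig = ⟨3 | 1⟩
  P={3,6,7}:  v_{3} + v_{6} + v_{7} = 2·v_{1} — sig = ⟨3 | 2⟩

Sorted signature multiset PRS(X):
{ ⟨2 | 0⟩,  ⟨2 | 1⟩ ×2,  ⟨2 | 1 1⟩,  ⟨2 | 1 2⟩ ×2,  ⟨3 | 1⟩ ×2,  ⟨3 | 2⟩ }


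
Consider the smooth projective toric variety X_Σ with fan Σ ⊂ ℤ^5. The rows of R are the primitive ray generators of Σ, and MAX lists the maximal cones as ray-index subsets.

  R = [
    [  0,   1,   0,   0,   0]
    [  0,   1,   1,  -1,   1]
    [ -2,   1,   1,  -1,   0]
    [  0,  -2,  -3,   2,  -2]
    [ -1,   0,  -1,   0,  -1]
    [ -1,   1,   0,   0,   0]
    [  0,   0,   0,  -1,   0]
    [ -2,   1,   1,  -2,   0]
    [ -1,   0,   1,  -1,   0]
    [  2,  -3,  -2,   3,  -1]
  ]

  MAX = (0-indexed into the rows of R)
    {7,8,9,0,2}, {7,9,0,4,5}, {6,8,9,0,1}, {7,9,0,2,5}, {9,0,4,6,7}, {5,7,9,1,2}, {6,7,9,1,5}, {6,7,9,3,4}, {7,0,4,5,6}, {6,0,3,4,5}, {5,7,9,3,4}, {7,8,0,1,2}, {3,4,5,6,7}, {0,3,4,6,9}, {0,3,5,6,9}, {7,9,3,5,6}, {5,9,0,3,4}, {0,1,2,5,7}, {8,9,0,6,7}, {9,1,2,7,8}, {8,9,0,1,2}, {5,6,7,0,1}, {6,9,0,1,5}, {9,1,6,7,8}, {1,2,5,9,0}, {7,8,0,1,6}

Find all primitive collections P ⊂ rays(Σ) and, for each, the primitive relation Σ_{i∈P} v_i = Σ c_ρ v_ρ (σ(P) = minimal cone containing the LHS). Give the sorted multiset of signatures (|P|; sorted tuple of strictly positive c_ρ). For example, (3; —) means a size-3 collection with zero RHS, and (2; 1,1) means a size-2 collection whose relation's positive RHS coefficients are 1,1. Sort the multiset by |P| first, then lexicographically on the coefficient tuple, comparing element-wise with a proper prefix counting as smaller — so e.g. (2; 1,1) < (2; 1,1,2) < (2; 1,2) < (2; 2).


The 12 primitive collections of Σ (r=10, n=5):

  P={2,6}:  v_{2} + v_{6} = v_{7} ; sig = (2; 1)
  P={5,8}:  v_{5} + v_{8} = v_{2} ; sig = (2; 1)
  P={1,4}:  v_{1} + v_{4} = v_{5} + v_{6} ; sig = (2; 1,1)
  P={3,8}:  v_{3} + v_{8} = v_{4} + v_{7} + v_{9} ; sig = (2; 1,1,1)
  P={2,3}:  v_{2} + v_{3} = v_{4} + v_{5} + v_{7} + v_{9} ; sig = (2; 1,1,1,1)
  P={2,4}:  v_{2} + v_{4} = v_{0} + v_{5} + 2·v_{7} + v_{9} ; sig = (2; 1,1,1,2)
  P={4,8}:  v_{4} + v_{8} = v_{0} + 2·v_{7} + v_{9} ; sig = (2; 1,1,2)
  P={1,3}:  v_{1} + v_{3} = 2·v_{5} + 2·v_{6} + v_{9} ; sig = (2; 1,2,2)
  P={0,3,7}:  v_{0} + v_{3} + v_{7} = 2·v_{4} ; sig = (3; 2)
  P={0,1,7,9}:  v_{0} + v_{1} + v_{7} + v_{9} = 0 ; sig = (4; —)
  P={4,5,6,9}:  v_{4} + v_{5} + v_{6} + v_{9} = v_{3} ; sig = (4; 1)
  P={0,5,6,7,9}:  v_{0} + v_{5} + v_{6} + v_{7} + v_{9} = v_{4} ; sig = (5; 1)

so the primitive-relation signature multiset is
[(2; 1), (2; 1), (2; 1,1), (2; 1,1,1), (2; 1,1,1,1), (2; 1,1,1,2), (2; 1,1,2), (2; 1,2,2), (3; 2), (4; —), (4; 1), (5; 1)]


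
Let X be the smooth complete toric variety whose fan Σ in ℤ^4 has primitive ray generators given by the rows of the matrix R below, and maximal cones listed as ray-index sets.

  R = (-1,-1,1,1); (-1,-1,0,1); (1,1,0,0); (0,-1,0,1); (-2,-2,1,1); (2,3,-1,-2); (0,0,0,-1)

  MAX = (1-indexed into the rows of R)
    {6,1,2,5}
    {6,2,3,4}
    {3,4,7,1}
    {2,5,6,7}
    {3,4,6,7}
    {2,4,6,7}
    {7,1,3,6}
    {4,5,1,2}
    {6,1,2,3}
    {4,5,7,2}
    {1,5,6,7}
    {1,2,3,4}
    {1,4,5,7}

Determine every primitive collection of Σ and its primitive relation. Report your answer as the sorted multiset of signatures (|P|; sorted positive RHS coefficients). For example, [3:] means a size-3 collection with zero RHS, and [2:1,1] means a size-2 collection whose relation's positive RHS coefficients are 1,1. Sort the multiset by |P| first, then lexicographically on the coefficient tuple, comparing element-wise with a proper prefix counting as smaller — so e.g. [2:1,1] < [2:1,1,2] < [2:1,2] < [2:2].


The 5 primitive collections of Σ (r=7, n=4):

  {3,5}:  v_{3} + v_{5} = v_{1}  so sig = [2:1]
  {2,3,7}:  v_{2} + v_{3} + v_{7} = 0  so sig = [3:]
  {4,5,6}:  v_{4} + v_{5} + v_{6} = 0  so sig = [3:]
  {1,2,7}:  v_{1} + v_{2} + v_{7} = v_{5}  so sig = [3:1]
  {1,4,6}:  v_{1} + v_{4} + v_{6} = v_{3}  so sig = [3:1]

Signatures (|P|; sorted positive RHS coefficients), sorted:
    [2:1]
    [3:]
    [3:]
    [3:1]
    [3:1]


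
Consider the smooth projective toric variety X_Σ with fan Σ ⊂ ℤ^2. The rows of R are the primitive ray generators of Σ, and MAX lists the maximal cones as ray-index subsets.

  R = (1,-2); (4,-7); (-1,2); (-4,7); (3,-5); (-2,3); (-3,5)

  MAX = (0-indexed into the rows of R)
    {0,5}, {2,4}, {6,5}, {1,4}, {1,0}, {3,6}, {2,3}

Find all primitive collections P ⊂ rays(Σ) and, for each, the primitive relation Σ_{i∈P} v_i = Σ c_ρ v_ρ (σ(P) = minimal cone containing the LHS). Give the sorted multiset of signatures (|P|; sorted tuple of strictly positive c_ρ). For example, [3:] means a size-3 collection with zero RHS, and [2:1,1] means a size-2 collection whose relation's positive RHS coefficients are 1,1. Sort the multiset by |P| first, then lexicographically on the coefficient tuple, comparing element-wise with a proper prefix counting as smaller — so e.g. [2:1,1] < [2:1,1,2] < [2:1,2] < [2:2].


|primitive collections| = 14. Relations:

  • {0,2}:  v_{0} + v_{2} = 0  so sig = [2:]
  • {1,3}:  v_{1} + v_{3} = 0  so sig = [2:]
  • {4,6}:  v_{4} + v_{6} = 0  so sig = [2:]
  • {0,3}:  v_{0} + v_{3} = v_{6}  so sig = [2:1]
  • {0,4}:  v_{0} + v_{4} = v_{1}  so sig = [2:1]
  • {0,6}:  v_{0} + v_{6} = v_{5}  so sig = [2:1]
  • {1,2}:  v_{1} + v_{2} = v_{4}  so sig = [2:1]
  • {1,6}:  v_{1} + v_{6} = v_{0}  so sig = [2:1]
  • {2,5}:  v_{2} + v_{5} = v_{6}  so sig = [2:1]
  • {2,6}:  v_{2} + v_{6} = v_{3}  so sig = [2:1]
  • {3,4}:  v_{3} + v_{4} = v_{2}  so sig = [2:1]
  • {4,5}:  v_{4} + v_{5} = v_{0}  so sig = [2:1]
  • {1,5}:  v_{1} + v_{5} = 2·v_{0}  so sig = [2:2]
  • {3,5}:  v_{3} + v_{5} = 2·v_{6}  so sig = [2:2]

Hence PRS(X_Σ) =
    |P|=2: 14 collections, coeffs (), (), (), (1), (1), (1), (1), (1), (1), (1), (1), (1), (2), (2)


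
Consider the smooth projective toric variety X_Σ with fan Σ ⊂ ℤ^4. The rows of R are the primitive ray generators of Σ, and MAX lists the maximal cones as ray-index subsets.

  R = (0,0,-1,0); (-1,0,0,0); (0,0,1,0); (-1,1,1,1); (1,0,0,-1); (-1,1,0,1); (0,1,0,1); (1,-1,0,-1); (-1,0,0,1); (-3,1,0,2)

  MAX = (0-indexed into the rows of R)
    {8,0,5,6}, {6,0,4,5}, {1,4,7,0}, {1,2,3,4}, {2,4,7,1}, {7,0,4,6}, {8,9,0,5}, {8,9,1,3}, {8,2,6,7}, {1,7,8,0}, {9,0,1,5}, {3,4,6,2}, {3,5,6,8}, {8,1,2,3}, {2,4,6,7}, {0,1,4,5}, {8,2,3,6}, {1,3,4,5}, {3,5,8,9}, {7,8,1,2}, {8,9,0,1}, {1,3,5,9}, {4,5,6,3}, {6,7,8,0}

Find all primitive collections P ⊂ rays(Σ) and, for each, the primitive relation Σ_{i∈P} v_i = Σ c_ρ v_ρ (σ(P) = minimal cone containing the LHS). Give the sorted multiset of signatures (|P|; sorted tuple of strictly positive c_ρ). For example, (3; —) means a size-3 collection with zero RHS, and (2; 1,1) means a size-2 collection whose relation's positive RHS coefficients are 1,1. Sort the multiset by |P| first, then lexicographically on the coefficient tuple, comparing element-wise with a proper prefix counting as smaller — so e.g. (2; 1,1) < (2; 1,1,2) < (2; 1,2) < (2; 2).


12 collections generate NE(X_Σ); each relation:

  • {0,2}:  v_{0} + v_{2} = 0  so sig = (2; —)
  • {4,8}:  v_{4} + v_{8} = 0  so sig = (2; —)
  • {5,7}:  v_{5} + v_{7} = 0  so sig = (2; —)
  • {0,3}:  v_{0} + v_{3} = v_{5}  so sig = (2; 1)
  • {1,6}:  v_{1} + v_{6} = v_{5}  so sig = (2; 1)
  • {2,5}:  v_{2} + v_{5} = v_{3}  so sig = (2; 1)
  • {3,7}:  v_{3} + v_{7} = v_{2}  so sig = (2; 1)
  • {4,9}:  v_{4} + v_{9} = v_{1} + v_{5}  so sig = (2; 1,1)
  • {7,9}:  v_{7} + v_{9} = v_{1} + v_{8}  so sig = (2; 1,1)
  • {2,9}:  v_{2} + v_{9} = v_{1} + v_{3} + v_{8}  so sig = (2; 1,1,1)
  • {6,9}:  v_{6} + v_{9} = 2·v_{5} + v_{8}  so sig = (2; 1,2)
  • {1,5,8}:  v_{1} + v_{5} + v_{8} = v_{9}  so sig = (3; 1)

Hence PRS(X_Σ) =
{ (2; —) ×3,  (2; 1) ×4,  (2; 1,1) ×2,  (2; 1,1,1),  (2; 1,2),  (3; 1) }


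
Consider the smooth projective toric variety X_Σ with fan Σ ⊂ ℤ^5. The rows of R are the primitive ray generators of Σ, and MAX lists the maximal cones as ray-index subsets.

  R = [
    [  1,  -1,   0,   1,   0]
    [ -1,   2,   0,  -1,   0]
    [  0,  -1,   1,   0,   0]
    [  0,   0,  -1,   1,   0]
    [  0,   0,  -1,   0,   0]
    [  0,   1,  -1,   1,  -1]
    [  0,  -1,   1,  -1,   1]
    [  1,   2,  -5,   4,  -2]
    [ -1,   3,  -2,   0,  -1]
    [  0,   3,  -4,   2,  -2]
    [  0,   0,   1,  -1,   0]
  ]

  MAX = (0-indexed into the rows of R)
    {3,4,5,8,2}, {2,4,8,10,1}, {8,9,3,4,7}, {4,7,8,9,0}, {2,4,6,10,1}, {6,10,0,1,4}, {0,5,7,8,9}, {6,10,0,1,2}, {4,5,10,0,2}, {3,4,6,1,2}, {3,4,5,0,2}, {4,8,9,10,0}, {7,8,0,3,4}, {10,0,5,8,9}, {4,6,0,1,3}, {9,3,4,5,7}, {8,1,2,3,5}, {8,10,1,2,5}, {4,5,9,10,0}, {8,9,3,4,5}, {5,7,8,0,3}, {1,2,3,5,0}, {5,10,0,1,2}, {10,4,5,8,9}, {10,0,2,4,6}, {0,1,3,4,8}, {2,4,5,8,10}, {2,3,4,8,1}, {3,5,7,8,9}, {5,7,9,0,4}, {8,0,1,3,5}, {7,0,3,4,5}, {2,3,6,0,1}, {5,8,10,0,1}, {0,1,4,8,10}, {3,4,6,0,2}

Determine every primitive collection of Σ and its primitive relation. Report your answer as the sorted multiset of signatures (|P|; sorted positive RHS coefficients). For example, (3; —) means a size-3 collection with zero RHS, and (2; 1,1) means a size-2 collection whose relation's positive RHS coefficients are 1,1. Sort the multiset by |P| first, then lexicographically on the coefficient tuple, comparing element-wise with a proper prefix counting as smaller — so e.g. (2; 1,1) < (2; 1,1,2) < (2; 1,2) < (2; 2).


Primitive collections (16):

  • {3,10}:  v_{3} + v_{10} = 0  →  sig = (2; —)
  • {5,6}:  v_{5} + v_{6} = 0  →  sig = (2; —)
  • {6,8}:  v_{6} + v_{8} = v_{1} + v_{4}  →  sig = (2; 1,1)
  • {7,10}:  v_{7} + v_{10} = v_{0} + v_{9}  →  sig = (2; 1,1)
  • {6,9}:  v_{6} + v_{9} = v_{0} + v_{4} + v_{8}  →  sig = (2; 1,1,1)
  • {2,7}:  v_{2} + v_{7} = v_{0} + v_{3} + v_{4} + 2·v_{5}  →  sig = (2; 1,1,1,2)
  • {6,7}:  v_{6} + v_{7} = 2·v_{0} + v_{3} + v_{4} + v_{8}  →  sig = (2; 1,1,1,2)
  • {1,9}:  v_{1} + v_{9} = v_{0} + 2·v_{8}  →  sig = (2; 1,2)
  • {2,9}:  v_{2} + v_{9} = v_{4} + 2·v_{5}  →  sig = (2; 1,2)
  • {1,7}:  v_{1} + v_{7} = 2·v_{0} + v_{3} + 2·v_{8}  →  sig = (2; 1,2,2)
  • {0,2,8}:  v_{0} + v_{2} + v_{8} = v_{5}  →  sig = (3; 1)
  • {0,3,9}:  v_{0} + v_{3} + v_{9} = v_{7}  →  sig = (3; 1)
  • {1,4,5}:  v_{1} + v_{4} + v_{5} = v_{8}  →  sig = (3; 1)
  • {0,1,2,4}:  v_{0} + v_{1} + v_{2} + v_{4} = 0  →  sig = (4; —)
  • {0,4,5,8}:  v_{0} + v_{4} + v_{5} + v_{8} = v_{9}  →  sig = (4; 1)
  • {4,5,7,8}:  v_{4} + v_{5} + v_{7} + v_{8} = v_{3} + 2·v_{9}  →  sig = (4; 1,2)

Signatures (|P|; sorted positive RHS coefficients), sorted:
    |P|=2: 10 collections, coeffs (), (), (1,1), (1,1), (1,1,1), (1,1,1,2), (1,1,1,2), (1,2), (1,2), (1,2,2)
    |P|=3: 3 collections, coeffs (1), (1), (1)
    |P|=4: 3 collections, coeffs (), (1), (1,2)


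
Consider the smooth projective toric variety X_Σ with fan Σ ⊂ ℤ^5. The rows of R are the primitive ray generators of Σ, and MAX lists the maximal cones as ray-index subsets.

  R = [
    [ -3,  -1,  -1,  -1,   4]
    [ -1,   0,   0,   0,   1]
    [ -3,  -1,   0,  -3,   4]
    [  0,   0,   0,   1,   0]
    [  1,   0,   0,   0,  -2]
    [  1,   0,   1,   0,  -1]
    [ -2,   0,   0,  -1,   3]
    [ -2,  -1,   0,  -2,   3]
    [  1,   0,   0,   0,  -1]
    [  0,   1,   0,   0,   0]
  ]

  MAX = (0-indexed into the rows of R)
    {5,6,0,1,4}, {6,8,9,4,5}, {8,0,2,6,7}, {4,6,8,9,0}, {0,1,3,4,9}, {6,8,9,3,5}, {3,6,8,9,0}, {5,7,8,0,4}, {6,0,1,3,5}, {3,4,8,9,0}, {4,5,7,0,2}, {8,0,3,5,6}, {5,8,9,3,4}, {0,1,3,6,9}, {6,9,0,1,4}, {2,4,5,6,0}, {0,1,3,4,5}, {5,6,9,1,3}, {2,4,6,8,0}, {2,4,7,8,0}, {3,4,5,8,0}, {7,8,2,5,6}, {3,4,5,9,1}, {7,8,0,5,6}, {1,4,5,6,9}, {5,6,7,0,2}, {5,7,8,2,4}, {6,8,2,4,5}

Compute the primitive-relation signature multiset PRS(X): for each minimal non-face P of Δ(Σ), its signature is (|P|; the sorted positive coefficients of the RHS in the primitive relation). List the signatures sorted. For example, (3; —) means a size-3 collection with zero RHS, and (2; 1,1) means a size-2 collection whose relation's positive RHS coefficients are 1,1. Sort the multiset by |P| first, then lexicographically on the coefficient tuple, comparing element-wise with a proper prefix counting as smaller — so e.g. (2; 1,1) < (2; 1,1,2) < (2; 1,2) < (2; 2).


The 12 primitive collections of Σ (r=10, n=5):

  P = {1,8}:  v_{1} + v_{8} = 0 — sig = (2; —)
  P = {3,7}:  v_{3} + v_{7} = v_{0} + v_{5} — sig = (2; 1,1)
  P = {1,7}:  v_{1} + v_{7} = v_{0} + v_{4} + v_{5} + v_{6} — sig = (2; 1,1,1,1)
  P = {2,3}:  v_{2} + v_{3} = v_{0} + v_{4} + v_{5} + v_{6} — sig = (2; 1,1,1,1)
  P = {7,9}:  v_{7} + v_{9} = v_{4} + 2·v_{6} + v_{8} — sig = (2; 1,1,2)
  P = {1,2}:  v_{1} + v_{2} = v_{0} + 2·v_{4} + v_{5} + 2·v_{6} — sig = (2; 1,1,2,2)
  P = {2,9}:  v_{2} + v_{9} = 2·v_{4} + 3·v_{6} + v_{8} — sig = (2; 1,2,3)
  P = {0,5,9}:  v_{0} + v_{5} + v_{9} = v_{6} — sig = (3; 1)
  P = {3,4,6}:  v_{3} + v_{4} + v_{6} = v_{1} — sig = (3; 1)
  P = {4,6,7}:  v_{4} + v_{6} + v_{7} = v_{2} — sig = (3; 1)
  P = {0,2,5,8}:  v_{0} + v_{2} + v_{5} + v_{8} = 2·v_{7} — sig = (4; 2)
  P = {0,4,5,6,8}:  v_{0} + v_{4} + v_{5} + v_{6} + v_{8} = v_{7} — sig = (5; 1)

so the primitive-relation signature multiset is
    |P|=2: 7 collections, coeffs (), (1,1), (1,1,1,1), (1,1,1,1), (1,1,2), (1,1,2,2), (1,2,3)
    |P|=3: 3 collections, coeffs (1), (1), (1)
    |P|=4: 1 collection, coeffs (2)
    |P|=5: 1 collection, coeffs (1)


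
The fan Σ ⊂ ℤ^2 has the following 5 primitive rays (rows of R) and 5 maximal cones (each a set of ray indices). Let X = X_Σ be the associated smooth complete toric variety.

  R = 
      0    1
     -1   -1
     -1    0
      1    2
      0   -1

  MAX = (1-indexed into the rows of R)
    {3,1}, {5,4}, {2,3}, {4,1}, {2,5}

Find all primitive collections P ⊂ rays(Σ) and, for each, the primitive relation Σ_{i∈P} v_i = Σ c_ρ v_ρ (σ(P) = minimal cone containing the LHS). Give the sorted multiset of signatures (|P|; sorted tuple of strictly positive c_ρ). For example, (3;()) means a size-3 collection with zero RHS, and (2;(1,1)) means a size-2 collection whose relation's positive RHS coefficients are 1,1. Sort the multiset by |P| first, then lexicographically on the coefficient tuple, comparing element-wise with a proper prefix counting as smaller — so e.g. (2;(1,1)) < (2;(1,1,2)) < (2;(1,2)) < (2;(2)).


Δ(Σ) — 5 vertices, 5 min non-faces:

  {1,5}:  v_{1} + v_{5} = 0  ⟹  sig = (2;())
  {1,2}:  v_{1} + v_{2} = v_{3}  ⟹  sig = (2;(1))
  {2,4}:  v_{2} + v_{4} = v_{1}  ⟹  sig = (2;(1))
  {3,5}:  v_{3} + v_{5} = v_{2}  ⟹  sig = (2;(1))
  {3,4}:  v_{3} + v_{4} = 2·v_{1}  ⟹  sig = (2;(2))

Sorted signature multiset PRS(X):
    (2;())
    (2;(1))
    (2;(1))
    (2;(1))
    (2;(2))


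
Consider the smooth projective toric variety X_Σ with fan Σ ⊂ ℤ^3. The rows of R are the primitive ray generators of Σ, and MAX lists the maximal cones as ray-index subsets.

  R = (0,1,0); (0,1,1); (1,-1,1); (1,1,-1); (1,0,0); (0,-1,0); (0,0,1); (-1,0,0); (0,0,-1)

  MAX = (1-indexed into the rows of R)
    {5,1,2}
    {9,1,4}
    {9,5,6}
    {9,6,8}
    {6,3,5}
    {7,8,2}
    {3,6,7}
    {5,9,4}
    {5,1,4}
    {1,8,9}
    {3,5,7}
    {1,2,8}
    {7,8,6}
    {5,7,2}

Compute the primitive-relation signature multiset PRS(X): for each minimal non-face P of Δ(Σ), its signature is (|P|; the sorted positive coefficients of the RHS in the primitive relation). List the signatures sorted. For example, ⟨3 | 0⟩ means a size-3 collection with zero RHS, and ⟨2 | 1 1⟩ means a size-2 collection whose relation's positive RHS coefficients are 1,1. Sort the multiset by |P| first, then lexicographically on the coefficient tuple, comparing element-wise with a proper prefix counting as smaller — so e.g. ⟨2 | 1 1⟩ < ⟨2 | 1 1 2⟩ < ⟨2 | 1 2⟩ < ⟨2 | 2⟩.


Minimal non-faces — 17 found among 9 rays, 14 max cones:

  P={1,6}:  v_{1} + v_{6} = 0  so sig = ⟨2 | 0⟩
  P={5,8}:  v_{5} + v_{8} = 0  so sig = ⟨2 | 0⟩
  P={7,9}:  v_{7} + v_{9} = 0  so sig = ⟨2 | 0⟩
  P={1,7}:  v_{1} + v_{7} = v_{2}  so sig = ⟨2 | 1⟩
  P={2,6}:  v_{2} + v_{6} = v_{7}  so sig = ⟨2 | 1⟩
  P={2,9}:  v_{2} + v_{9} = v_{1}  so sig = ⟨2 | 1⟩
  P={1,3}:  v_{1} + v_{3} = v_{5} + v_{7}  so sig = ⟨2 | 1 1⟩
  P={3,8}:  v_{3} + v_{8} = v_{6} + v_{7}  so sig = ⟨2 | 1 1⟩
  P={3,9}:  v_{3} + v_{9} = v_{5} + v_{6}  so sig = ⟨2 | 1 1⟩
  P={4,6}:  v_{4} + v_{6} = v_{5} + v_{9}  so sig = ⟨2 | 1 1⟩
  P={4,7}:  v_{4} + v_{7} = v_{1} + v_{5}  so sig = ⟨2 | 1 1⟩
  P={4,8}:  v_{4} + v_{8} = v_{1} + v_{9}  so sig = ⟨2 | 1 1⟩
  P={2,3}:  v_{2} + v_{3} = v_{5} + 2·v_{7}  so sig = ⟨2 | 1 2⟩
  P={2,4}:  v_{2} + v_{4} = 2·v_{1} + v_{5}  so sig = ⟨2 | 1 2⟩
  P={3,4}:  v_{3} + v_{4} = 2·v_{5}  so sig = ⟨2 | 2⟩
  P={1,5,9}:  v_{1} + v_{5} + v_{9} = v_{4}  so sig = ⟨3 | 1⟩
  P={5,6,7}:  v_{5} + v_{6} + v_{7} = v_{3}  so sig = ⟨3 | 1⟩

Sorted signature multiset PRS(X):
[⟨2 | 0⟩, ⟨2 | 0⟩, ⟨2 | 0⟩, ⟨2 | 1⟩, ⟨2 | 1⟩, ⟨2 | 1⟩, ⟨2 | 1 1⟩, ⟨2 | 1 1⟩, ⟨2 | 1 1⟩, ⟨2 | 1 1⟩, ⟨2 | 1 1⟩, ⟨2 | 1 1⟩, ⟨2 | 1 2⟩, ⟨2 | 1 2⟩, ⟨2 | 2⟩, ⟨3 | 1⟩, ⟨3 | 1⟩]
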